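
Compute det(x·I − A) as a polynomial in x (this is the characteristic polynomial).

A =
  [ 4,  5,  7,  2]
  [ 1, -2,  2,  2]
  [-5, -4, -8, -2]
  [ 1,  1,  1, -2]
x^4 + 8*x^3 + 24*x^2 + 32*x + 16

Expanding det(x·I − A) (e.g. by cofactor expansion or by noting that A is similar to its Jordan form J, which has the same characteristic polynomial as A) gives
  χ_A(x) = x^4 + 8*x^3 + 24*x^2 + 32*x + 16
which factors as (x + 2)^4. The eigenvalues (with algebraic multiplicities) are λ = -2 with multiplicity 4.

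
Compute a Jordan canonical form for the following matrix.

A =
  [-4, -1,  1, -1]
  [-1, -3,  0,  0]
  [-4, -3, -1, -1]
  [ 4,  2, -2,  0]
J_3(-2) ⊕ J_1(-2)

The characteristic polynomial is
  det(x·I − A) = x^4 + 8*x^3 + 24*x^2 + 32*x + 16 = (x + 2)^4

Eigenvalues and multiplicities (the geometric multiplicity of λ is n − rank(A − λI), which equals the number of Jordan blocks for λ):
  λ = -2: algebraic multiplicity = 4, geometric multiplicity = 2

Determining the block sizes for each eigenvalue:
  λ = -2: with am = 4 and gm = 2, the partition is not yet determined (e.g. several partitions of 4 into 2 parts exist). Let N = A − (-2)·I. Computing rank(N^1) = 2, rank(N^2) = 1, rank(N^3) = 0; the number of blocks of size ≥ j is rank(N^{j−1}) − rank(N^j), giving [2, 1, 1]. So we have 1 block(s) of size 3, 1 block(s) of size 1 → block sizes [3, 1]

Assembling the blocks gives a Jordan form
J =
  [-2,  1,  0,  0]
  [ 0, -2,  1,  0]
  [ 0,  0, -2,  0]
  [ 0,  0,  0, -2]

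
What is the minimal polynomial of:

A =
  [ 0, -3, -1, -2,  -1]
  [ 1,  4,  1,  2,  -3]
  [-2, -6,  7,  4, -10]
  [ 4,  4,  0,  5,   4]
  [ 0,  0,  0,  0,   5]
x^3 - 11*x^2 + 35*x - 25

The characteristic polynomial is χ_A(x) = (x - 5)^4*(x - 1), so the eigenvalues are known. The minimal polynomial is
  m_A(x) = Π_λ (x − λ)^{k_λ}
where k_λ is the size of the *largest* Jordan block for λ (equivalently, the smallest k with (A − λI)^k v = 0 for every generalised eigenvector v of λ).

  λ = 1: largest Jordan block has size 1, contributing (x − 1)
  λ = 5: largest Jordan block has size 2, contributing (x − 5)^2

So m_A(x) = (x - 5)^2*(x - 1) = x^3 - 11*x^2 + 35*x - 25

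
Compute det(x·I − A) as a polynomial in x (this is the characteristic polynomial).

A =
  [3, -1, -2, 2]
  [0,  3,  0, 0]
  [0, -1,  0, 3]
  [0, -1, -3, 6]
x^4 - 12*x^3 + 54*x^2 - 108*x + 81

Expanding det(x·I − A) (e.g. by cofactor expansion or by noting that A is similar to its Jordan form J, which has the same characteristic polynomial as A) gives
  χ_A(x) = x^4 - 12*x^3 + 54*x^2 - 108*x + 81
which factors as (x - 3)^4. The eigenvalues (with algebraic multiplicities) are λ = 3 with multiplicity 4.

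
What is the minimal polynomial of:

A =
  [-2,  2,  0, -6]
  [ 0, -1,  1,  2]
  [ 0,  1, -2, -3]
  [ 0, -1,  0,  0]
x^4 + 5*x^3 + 9*x^2 + 7*x + 2

The characteristic polynomial is χ_A(x) = (x + 1)^3*(x + 2), so the eigenvalues are known. The minimal polynomial is
  m_A(x) = Π_λ (x − λ)^{k_λ}
where k_λ is the size of the *largest* Jordan block for λ (equivalently, the smallest k with (A − λI)^k v = 0 for every generalised eigenvector v of λ).

  λ = -2: largest Jordan block has size 1, contributing (x + 2)
  λ = -1: largest Jordan block has size 3, contributing (x + 1)^3

So m_A(x) = (x + 1)^3*(x + 2) = x^4 + 5*x^3 + 9*x^2 + 7*x + 2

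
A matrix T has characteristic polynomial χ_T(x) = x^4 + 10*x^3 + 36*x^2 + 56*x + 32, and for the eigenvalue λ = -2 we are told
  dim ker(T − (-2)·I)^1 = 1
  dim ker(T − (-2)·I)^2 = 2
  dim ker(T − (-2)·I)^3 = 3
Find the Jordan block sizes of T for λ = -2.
Block sizes for λ = -2: [3]

From the dimensions of kernels of powers, the number of Jordan blocks of size at least j is d_j − d_{j−1} where d_j = dim ker(N^j) (with d_0 = 0). Computing the differences gives [1, 1, 1].
The number of blocks of size exactly k is (#blocks of size ≥ k) − (#blocks of size ≥ k + 1), so the partition is: 1 block(s) of size 3.
In nonincreasing order the block sizes are [3].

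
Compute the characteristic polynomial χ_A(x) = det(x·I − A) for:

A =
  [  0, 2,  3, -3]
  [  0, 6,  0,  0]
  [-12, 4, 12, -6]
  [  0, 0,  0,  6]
x^4 - 24*x^3 + 216*x^2 - 864*x + 1296

Expanding det(x·I − A) (e.g. by cofactor expansion or by noting that A is similar to its Jordan form J, which has the same characteristic polynomial as A) gives
  χ_A(x) = x^4 - 24*x^3 + 216*x^2 - 864*x + 1296
which factors as (x - 6)^4. The eigenvalues (with algebraic multiplicities) are λ = 6 with multiplicity 4.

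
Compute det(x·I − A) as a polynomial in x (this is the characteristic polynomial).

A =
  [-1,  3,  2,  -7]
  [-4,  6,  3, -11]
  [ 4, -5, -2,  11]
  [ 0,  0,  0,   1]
x^4 - 4*x^3 + 6*x^2 - 4*x + 1

Expanding det(x·I − A) (e.g. by cofactor expansion or by noting that A is similar to its Jordan form J, which has the same characteristic polynomial as A) gives
  χ_A(x) = x^4 - 4*x^3 + 6*x^2 - 4*x + 1
which factors as (x - 1)^4. The eigenvalues (with algebraic multiplicities) are λ = 1 with multiplicity 4.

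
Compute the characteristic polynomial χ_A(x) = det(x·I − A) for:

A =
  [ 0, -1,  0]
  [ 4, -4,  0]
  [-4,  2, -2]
x^3 + 6*x^2 + 12*x + 8

Expanding det(x·I − A) (e.g. by cofactor expansion or by noting that A is similar to its Jordan form J, which has the same characteristic polynomial as A) gives
  χ_A(x) = x^3 + 6*x^2 + 12*x + 8
which factors as (x + 2)^3. The eigenvalues (with algebraic multiplicities) are λ = -2 with multiplicity 3.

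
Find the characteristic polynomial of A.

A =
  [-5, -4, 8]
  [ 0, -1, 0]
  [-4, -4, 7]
x^3 - x^2 - 5*x - 3

Expanding det(x·I − A) (e.g. by cofactor expansion or by noting that A is similar to its Jordan form J, which has the same characteristic polynomial as A) gives
  χ_A(x) = x^3 - x^2 - 5*x - 3
which factors as (x - 3)*(x + 1)^2. The eigenvalues (with algebraic multiplicities) are λ = -1 with multiplicity 2, λ = 3 with multiplicity 1.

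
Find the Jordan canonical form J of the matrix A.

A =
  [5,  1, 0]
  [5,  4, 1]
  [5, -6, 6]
J_3(5)

The characteristic polynomial is
  det(x·I − A) = x^3 - 15*x^2 + 75*x - 125 = (x - 5)^3

Eigenvalues and multiplicities (the geometric multiplicity of λ is n − rank(A − λI), which equals the number of Jordan blocks for λ):
  λ = 5: algebraic multiplicity = 3, geometric multiplicity = 1

Determining the block sizes for each eigenvalue:
  λ = 5: one block (gm = 1), so the single block has size am = 3 → block sizes [3]

Assembling the blocks gives a Jordan form
J =
  [5, 1, 0]
  [0, 5, 1]
  [0, 0, 5]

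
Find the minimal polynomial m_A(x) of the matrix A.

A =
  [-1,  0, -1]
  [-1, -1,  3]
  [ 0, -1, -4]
x^3 + 6*x^2 + 12*x + 8

The characteristic polynomial is χ_A(x) = (x + 2)^3, so the eigenvalues are known. The minimal polynomial is
  m_A(x) = Π_λ (x − λ)^{k_λ}
where k_λ is the size of the *largest* Jordan block for λ (equivalently, the smallest k with (A − λI)^k v = 0 for every generalised eigenvector v of λ).

  λ = -2: largest Jordan block has size 3, contributing (x + 2)^3

So m_A(x) = (x + 2)^3 = x^3 + 6*x^2 + 12*x + 8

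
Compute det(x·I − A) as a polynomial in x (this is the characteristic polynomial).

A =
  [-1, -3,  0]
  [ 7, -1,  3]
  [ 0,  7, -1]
x^3 + 3*x^2 + 3*x + 1

Expanding det(x·I − A) (e.g. by cofactor expansion or by noting that A is similar to its Jordan form J, which has the same characteristic polynomial as A) gives
  χ_A(x) = x^3 + 3*x^2 + 3*x + 1
which factors as (x + 1)^3. The eigenvalues (with algebraic multiplicities) are λ = -1 with multiplicity 3.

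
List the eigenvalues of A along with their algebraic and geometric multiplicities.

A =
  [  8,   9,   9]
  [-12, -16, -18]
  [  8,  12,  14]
λ = 2: alg = 3, geom = 2

Step 1 — factor the characteristic polynomial to read off the algebraic multiplicities:
  χ_A(x) = (x - 2)^3

Step 2 — compute geometric multiplicities via the rank-nullity identity g(λ) = n − rank(A − λI):
  rank(A − (2)·I) = 1, so dim ker(A − (2)·I) = n − 1 = 2

Summary:
  λ = 2: algebraic multiplicity = 3, geometric multiplicity = 2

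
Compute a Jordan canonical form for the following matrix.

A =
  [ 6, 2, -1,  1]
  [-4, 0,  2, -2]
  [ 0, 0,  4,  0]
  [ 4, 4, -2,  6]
J_2(4) ⊕ J_1(4) ⊕ J_1(4)

The characteristic polynomial is
  det(x·I − A) = x^4 - 16*x^3 + 96*x^2 - 256*x + 256 = (x - 4)^4

Eigenvalues and multiplicities (the geometric multiplicity of λ is n − rank(A − λI), which equals the number of Jordan blocks for λ):
  λ = 4: algebraic multiplicity = 4, geometric multiplicity = 3

Determining the block sizes for each eigenvalue:
  λ = 4: 3 blocks summing to 4 forces exactly one block of size 2 and the rest size 1 → block sizes [2, 1, 1]

Assembling the blocks gives a Jordan form
J =
  [4, 1, 0, 0]
  [0, 4, 0, 0]
  [0, 0, 4, 0]
  [0, 0, 0, 4]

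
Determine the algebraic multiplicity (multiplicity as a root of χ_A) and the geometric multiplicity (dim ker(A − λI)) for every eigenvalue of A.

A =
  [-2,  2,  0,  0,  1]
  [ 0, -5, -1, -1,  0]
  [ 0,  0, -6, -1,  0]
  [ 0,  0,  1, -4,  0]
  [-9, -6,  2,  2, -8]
λ = -5: alg = 5, geom = 3

Step 1 — factor the characteristic polynomial to read off the algebraic multiplicities:
  χ_A(x) = (x + 5)^5

Step 2 — compute geometric multiplicities via the rank-nullity identity g(λ) = n − rank(A − λI):
  rank(A − (-5)·I) = 2, so dim ker(A − (-5)·I) = n − 2 = 3

Summary:
  λ = -5: algebraic multiplicity = 5, geometric multiplicity = 3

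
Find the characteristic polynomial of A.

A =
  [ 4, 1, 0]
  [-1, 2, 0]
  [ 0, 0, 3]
x^3 - 9*x^2 + 27*x - 27

Expanding det(x·I − A) (e.g. by cofactor expansion or by noting that A is similar to its Jordan form J, which has the same characteristic polynomial as A) gives
  χ_A(x) = x^3 - 9*x^2 + 27*x - 27
which factors as (x - 3)^3. The eigenvalues (with algebraic multiplicities) are λ = 3 with multiplicity 3.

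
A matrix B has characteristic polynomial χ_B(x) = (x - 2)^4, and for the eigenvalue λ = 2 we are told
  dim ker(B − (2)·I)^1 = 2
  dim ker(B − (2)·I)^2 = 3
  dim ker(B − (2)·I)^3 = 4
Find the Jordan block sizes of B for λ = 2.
Block sizes for λ = 2: [3, 1]

From the dimensions of kernels of powers, the number of Jordan blocks of size at least j is d_j − d_{j−1} where d_j = dim ker(N^j) (with d_0 = 0). Computing the differences gives [2, 1, 1].
The number of blocks of size exactly k is (#blocks of size ≥ k) − (#blocks of size ≥ k + 1), so the partition is: 1 block(s) of size 1, 1 block(s) of size 3.
In nonincreasing order the block sizes are [3, 1].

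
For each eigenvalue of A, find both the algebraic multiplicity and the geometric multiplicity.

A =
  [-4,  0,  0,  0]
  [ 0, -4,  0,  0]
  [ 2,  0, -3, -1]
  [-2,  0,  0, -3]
λ = -4: alg = 2, geom = 2; λ = -3: alg = 2, geom = 1

Step 1 — factor the characteristic polynomial to read off the algebraic multiplicities:
  χ_A(x) = (x + 3)^2*(x + 4)^2

Step 2 — compute geometric multiplicities via the rank-nullity identity g(λ) = n − rank(A − λI):
  rank(A − (-4)·I) = 2, so dim ker(A − (-4)·I) = n − 2 = 2
  rank(A − (-3)·I) = 3, so dim ker(A − (-3)·I) = n − 3 = 1

Summary:
  λ = -4: algebraic multiplicity = 2, geometric multiplicity = 2
  λ = -3: algebraic multiplicity = 2, geometric multiplicity = 1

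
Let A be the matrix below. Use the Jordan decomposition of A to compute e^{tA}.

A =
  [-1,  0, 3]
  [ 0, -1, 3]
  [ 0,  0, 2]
e^{tA} =
  [exp(-t), 0, exp(2*t) - exp(-t)]
  [0, exp(-t), exp(2*t) - exp(-t)]
  [0, 0, exp(2*t)]

Strategy: write A = P · J · P⁻¹ where J is a Jordan canonical form, so e^{tA} = P · e^{tJ} · P⁻¹, and e^{tJ} can be computed block-by-block.

A has Jordan form
J =
  [-1,  0, 0]
  [ 0, -1, 0]
  [ 0,  0, 2]
(up to reordering of blocks).

Per-block formulas:
  For a 1×1 block at λ = -1: exp(t · [-1]) = [e^(-1t)].
  For a 1×1 block at λ = 2: exp(t · [2]) = [e^(2t)].

After assembling e^{tJ} and conjugating by P, we get:

e^{tA} =
  [exp(-t), 0, exp(2*t) - exp(-t)]
  [0, exp(-t), exp(2*t) - exp(-t)]
  [0, 0, exp(2*t)]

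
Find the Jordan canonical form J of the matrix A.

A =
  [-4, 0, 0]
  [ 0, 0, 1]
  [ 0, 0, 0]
J_1(-4) ⊕ J_2(0)

The characteristic polynomial is
  det(x·I − A) = x^3 + 4*x^2 = x^2*(x + 4)

Eigenvalues and multiplicities (the geometric multiplicity of λ is n − rank(A − λI), which equals the number of Jordan blocks for λ):
  λ = -4: algebraic multiplicity = 1, geometric multiplicity = 1
  λ = 0: algebraic multiplicity = 2, geometric multiplicity = 1

Determining the block sizes for each eigenvalue:
  λ = -4: one block (gm = 1), so the single block has size am = 1 → block sizes [1]
  λ = 0: one block (gm = 1), so the single block has size am = 2 → block sizes [2]

Assembling the blocks gives a Jordan form
J =
  [-4, 0, 0]
  [ 0, 0, 1]
  [ 0, 0, 0]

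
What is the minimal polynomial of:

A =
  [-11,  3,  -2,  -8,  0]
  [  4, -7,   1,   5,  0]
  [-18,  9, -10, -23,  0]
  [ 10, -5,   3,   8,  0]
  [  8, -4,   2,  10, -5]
x^3 + 15*x^2 + 75*x + 125

The characteristic polynomial is χ_A(x) = (x + 5)^5, so the eigenvalues are known. The minimal polynomial is
  m_A(x) = Π_λ (x − λ)^{k_λ}
where k_λ is the size of the *largest* Jordan block for λ (equivalently, the smallest k with (A − λI)^k v = 0 for every generalised eigenvector v of λ).

  λ = -5: largest Jordan block has size 3, contributing (x + 5)^3

So m_A(x) = (x + 5)^3 = x^3 + 15*x^2 + 75*x + 125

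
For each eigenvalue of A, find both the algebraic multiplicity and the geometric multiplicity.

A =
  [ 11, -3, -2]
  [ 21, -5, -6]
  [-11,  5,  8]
λ = 4: alg = 2, geom = 1; λ = 6: alg = 1, geom = 1

Step 1 — factor the characteristic polynomial to read off the algebraic multiplicities:
  χ_A(x) = (x - 6)*(x - 4)^2

Step 2 — compute geometric multiplicities via the rank-nullity identity g(λ) = n − rank(A − λI):
  rank(A − (4)·I) = 2, so dim ker(A − (4)·I) = n − 2 = 1
  rank(A − (6)·I) = 2, so dim ker(A − (6)·I) = n − 2 = 1

Summary:
  λ = 4: algebraic multiplicity = 2, geometric multiplicity = 1
  λ = 6: algebraic multiplicity = 1, geometric multiplicity = 1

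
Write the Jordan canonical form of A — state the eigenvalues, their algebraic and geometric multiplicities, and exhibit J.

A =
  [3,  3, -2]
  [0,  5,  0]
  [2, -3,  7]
J_2(5) ⊕ J_1(5)

The characteristic polynomial is
  det(x·I − A) = x^3 - 15*x^2 + 75*x - 125 = (x - 5)^3

Eigenvalues and multiplicities (the geometric multiplicity of λ is n − rank(A − λI), which equals the number of Jordan blocks for λ):
  λ = 5: algebraic multiplicity = 3, geometric multiplicity = 2

Determining the block sizes for each eigenvalue:
  λ = 5: 2 blocks summing to 3 forces exactly one block of size 2 and the rest size 1 → block sizes [2, 1]

Assembling the blocks gives a Jordan form
J =
  [5, 1, 0]
  [0, 5, 0]
  [0, 0, 5]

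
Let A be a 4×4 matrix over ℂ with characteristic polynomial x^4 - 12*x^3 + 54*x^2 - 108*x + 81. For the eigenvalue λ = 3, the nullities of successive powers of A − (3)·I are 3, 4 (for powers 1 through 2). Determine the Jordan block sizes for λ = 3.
Block sizes for λ = 3: [2, 1, 1]

From the dimensions of kernels of powers, the number of Jordan blocks of size at least j is d_j − d_{j−1} where d_j = dim ker(N^j) (with d_0 = 0). Computing the differences gives [3, 1].
The number of blocks of size exactly k is (#blocks of size ≥ k) − (#blocks of size ≥ k + 1), so the partition is: 2 block(s) of size 1, 1 block(s) of size 2.
In nonincreasing order the block sizes are [2, 1, 1].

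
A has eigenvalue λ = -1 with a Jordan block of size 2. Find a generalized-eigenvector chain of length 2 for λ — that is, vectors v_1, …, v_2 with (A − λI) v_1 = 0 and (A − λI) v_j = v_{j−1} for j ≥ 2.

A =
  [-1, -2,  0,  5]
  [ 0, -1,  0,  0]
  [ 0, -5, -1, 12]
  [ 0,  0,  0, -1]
A Jordan chain for λ = -1 of length 2:
v_1 = (-2, 0, -5, 0)ᵀ
v_2 = (0, 1, 0, 0)ᵀ

Let N = A − (-1)·I. We want v_2 with N^2 v_2 = 0 but N^1 v_2 ≠ 0; then v_{j-1} := N · v_j for j = 2, …, 2.

Pick v_2 = (0, 1, 0, 0)ᵀ.
Then v_1 = N · v_2 = (-2, 0, -5, 0)ᵀ.

Sanity check: (A − (-1)·I) v_1 = (0, 0, 0, 0)ᵀ = 0. ✓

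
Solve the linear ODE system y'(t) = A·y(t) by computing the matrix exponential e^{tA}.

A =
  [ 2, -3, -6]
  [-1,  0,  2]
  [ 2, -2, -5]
e^{tA} =
  [3*t*exp(-t) + exp(-t), -3*t*exp(-t), -6*t*exp(-t)]
  [-t*exp(-t), t*exp(-t) + exp(-t), 2*t*exp(-t)]
  [2*t*exp(-t), -2*t*exp(-t), -4*t*exp(-t) + exp(-t)]

Strategy: write A = P · J · P⁻¹ where J is a Jordan canonical form, so e^{tA} = P · e^{tJ} · P⁻¹, and e^{tJ} can be computed block-by-block.

A has Jordan form
J =
  [-1,  1,  0]
  [ 0, -1,  0]
  [ 0,  0, -1]
(up to reordering of blocks).

Per-block formulas:
  For a 1×1 block at λ = -1: exp(t · [-1]) = [e^(-1t)].
  For a 2×2 Jordan block J_2(-1): exp(t · J_2(-1)) = e^(-1t)·(I + t·N), where N is the 2×2 nilpotent shift.

After assembling e^{tJ} and conjugating by P, we get:

e^{tA} =
  [3*t*exp(-t) + exp(-t), -3*t*exp(-t), -6*t*exp(-t)]
  [-t*exp(-t), t*exp(-t) + exp(-t), 2*t*exp(-t)]
  [2*t*exp(-t), -2*t*exp(-t), -4*t*exp(-t) + exp(-t)]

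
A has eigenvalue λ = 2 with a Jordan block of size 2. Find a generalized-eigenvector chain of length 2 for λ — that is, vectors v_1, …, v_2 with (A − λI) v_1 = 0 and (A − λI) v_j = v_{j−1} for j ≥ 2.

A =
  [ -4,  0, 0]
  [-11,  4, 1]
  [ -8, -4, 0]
A Jordan chain for λ = 2 of length 2:
v_1 = (0, 2, -4)ᵀ
v_2 = (0, 1, 0)ᵀ

Let N = A − (2)·I. We want v_2 with N^2 v_2 = 0 but N^1 v_2 ≠ 0; then v_{j-1} := N · v_j for j = 2, …, 2.

Pick v_2 = (0, 1, 0)ᵀ.
Then v_1 = N · v_2 = (0, 2, -4)ᵀ.

Sanity check: (A − (2)·I) v_1 = (0, 0, 0)ᵀ = 0. ✓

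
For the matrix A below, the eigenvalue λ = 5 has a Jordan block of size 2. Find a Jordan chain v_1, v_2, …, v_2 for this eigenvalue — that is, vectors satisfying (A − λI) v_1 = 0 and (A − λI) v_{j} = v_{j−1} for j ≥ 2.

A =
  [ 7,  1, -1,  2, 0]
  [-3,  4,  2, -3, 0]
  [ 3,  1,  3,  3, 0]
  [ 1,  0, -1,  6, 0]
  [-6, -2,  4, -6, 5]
A Jordan chain for λ = 5 of length 2:
v_1 = (2, -3, 3, 1, -6)ᵀ
v_2 = (1, 0, 0, 0, 0)ᵀ

Let N = A − (5)·I. We want v_2 with N^2 v_2 = 0 but N^1 v_2 ≠ 0; then v_{j-1} := N · v_j for j = 2, …, 2.

Pick v_2 = (1, 0, 0, 0, 0)ᵀ.
Then v_1 = N · v_2 = (2, -3, 3, 1, -6)ᵀ.

Sanity check: (A − (5)·I) v_1 = (0, 0, 0, 0, 0)ᵀ = 0. ✓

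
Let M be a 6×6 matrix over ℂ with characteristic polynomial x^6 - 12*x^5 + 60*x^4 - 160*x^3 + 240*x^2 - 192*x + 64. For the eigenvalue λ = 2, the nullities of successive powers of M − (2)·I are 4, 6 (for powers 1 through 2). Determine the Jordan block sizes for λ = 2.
Block sizes for λ = 2: [2, 2, 1, 1]

From the dimensions of kernels of powers, the number of Jordan blocks of size at least j is d_j − d_{j−1} where d_j = dim ker(N^j) (with d_0 = 0). Computing the differences gives [4, 2].
The number of blocks of size exactly k is (#blocks of size ≥ k) − (#blocks of size ≥ k + 1), so the partition is: 2 block(s) of size 1, 2 block(s) of size 2.
In nonincreasing order the block sizes are [2, 2, 1, 1].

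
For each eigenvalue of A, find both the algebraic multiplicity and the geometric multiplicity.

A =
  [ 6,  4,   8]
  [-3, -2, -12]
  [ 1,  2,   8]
λ = 4: alg = 3, geom = 2

Step 1 — factor the characteristic polynomial to read off the algebraic multiplicities:
  χ_A(x) = (x - 4)^3

Step 2 — compute geometric multiplicities via the rank-nullity identity g(λ) = n − rank(A − λI):
  rank(A − (4)·I) = 1, so dim ker(A − (4)·I) = n − 1 = 2

Summary:
  λ = 4: algebraic multiplicity = 3, geometric multiplicity = 2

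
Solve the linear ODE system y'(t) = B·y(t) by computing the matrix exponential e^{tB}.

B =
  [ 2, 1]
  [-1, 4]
e^{tB} =
  [-t*exp(3*t) + exp(3*t), t*exp(3*t)]
  [-t*exp(3*t), t*exp(3*t) + exp(3*t)]

Strategy: write B = P · J · P⁻¹ where J is a Jordan canonical form, so e^{tB} = P · e^{tJ} · P⁻¹, and e^{tJ} can be computed block-by-block.

B has Jordan form
J =
  [3, 1]
  [0, 3]
(up to reordering of blocks).

Per-block formulas:
  For a 2×2 Jordan block J_2(3): exp(t · J_2(3)) = e^(3t)·(I + t·N), where N is the 2×2 nilpotent shift.

After assembling e^{tJ} and conjugating by P, we get:

e^{tB} =
  [-t*exp(3*t) + exp(3*t), t*exp(3*t)]
  [-t*exp(3*t), t*exp(3*t) + exp(3*t)]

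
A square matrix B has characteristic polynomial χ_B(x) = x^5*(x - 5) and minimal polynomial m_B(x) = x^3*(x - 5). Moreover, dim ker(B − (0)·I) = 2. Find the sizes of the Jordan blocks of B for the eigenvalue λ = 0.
Block sizes for λ = 0: [3, 2]

Step 1 — from the characteristic polynomial, algebraic multiplicity of λ = 0 is 5. From dim ker(B − (0)·I) = 2, there are exactly 2 Jordan blocks for λ = 0.
Step 2 — from the minimal polynomial, the factor (x − 0)^3 tells us the largest block for λ = 0 has size 3.
Step 3 — with total size 5, 2 blocks, and largest block 3, the block sizes (in nonincreasing order) are [3, 2].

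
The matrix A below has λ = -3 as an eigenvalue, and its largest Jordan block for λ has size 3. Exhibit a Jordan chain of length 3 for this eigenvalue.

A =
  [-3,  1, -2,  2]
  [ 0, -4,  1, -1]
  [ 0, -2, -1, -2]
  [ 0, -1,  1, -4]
A Jordan chain for λ = -3 of length 3:
v_1 = (1, 0, 0, 0)ᵀ
v_2 = (1, -1, -2, -1)ᵀ
v_3 = (0, 1, 0, 0)ᵀ

Let N = A − (-3)·I. We want v_3 with N^3 v_3 = 0 but N^2 v_3 ≠ 0; then v_{j-1} := N · v_j for j = 3, …, 2.

Pick v_3 = (0, 1, 0, 0)ᵀ.
Then v_2 = N · v_3 = (1, -1, -2, -1)ᵀ.
Then v_1 = N · v_2 = (1, 0, 0, 0)ᵀ.

Sanity check: (A − (-3)·I) v_1 = (0, 0, 0, 0)ᵀ = 0. ✓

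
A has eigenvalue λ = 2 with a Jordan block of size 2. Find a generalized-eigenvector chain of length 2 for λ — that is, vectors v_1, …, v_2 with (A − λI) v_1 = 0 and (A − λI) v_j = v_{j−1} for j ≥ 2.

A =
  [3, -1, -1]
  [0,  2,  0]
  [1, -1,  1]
A Jordan chain for λ = 2 of length 2:
v_1 = (1, 0, 1)ᵀ
v_2 = (1, 0, 0)ᵀ

Let N = A − (2)·I. We want v_2 with N^2 v_2 = 0 but N^1 v_2 ≠ 0; then v_{j-1} := N · v_j for j = 2, …, 2.

Pick v_2 = (1, 0, 0)ᵀ.
Then v_1 = N · v_2 = (1, 0, 1)ᵀ.

Sanity check: (A − (2)·I) v_1 = (0, 0, 0)ᵀ = 0. ✓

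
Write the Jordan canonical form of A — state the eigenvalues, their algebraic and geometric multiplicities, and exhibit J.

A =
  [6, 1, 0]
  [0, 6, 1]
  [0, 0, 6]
J_3(6)

The characteristic polynomial is
  det(x·I − A) = x^3 - 18*x^2 + 108*x - 216 = (x - 6)^3

Eigenvalues and multiplicities (the geometric multiplicity of λ is n − rank(A − λI), which equals the number of Jordan blocks for λ):
  λ = 6: algebraic multiplicity = 3, geometric multiplicity = 1

Determining the block sizes for each eigenvalue:
  λ = 6: one block (gm = 1), so the single block has size am = 3 → block sizes [3]

Assembling the blocks gives a Jordan form
J =
  [6, 1, 0]
  [0, 6, 1]
  [0, 0, 6]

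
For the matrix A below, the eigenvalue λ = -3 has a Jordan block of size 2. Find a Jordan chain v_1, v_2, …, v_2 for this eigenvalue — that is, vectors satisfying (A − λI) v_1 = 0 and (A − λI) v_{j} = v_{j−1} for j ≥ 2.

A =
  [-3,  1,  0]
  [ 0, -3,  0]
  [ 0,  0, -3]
A Jordan chain for λ = -3 of length 2:
v_1 = (1, 0, 0)ᵀ
v_2 = (0, 1, 0)ᵀ

Let N = A − (-3)·I. We want v_2 with N^2 v_2 = 0 but N^1 v_2 ≠ 0; then v_{j-1} := N · v_j for j = 2, …, 2.

Pick v_2 = (0, 1, 0)ᵀ.
Then v_1 = N · v_2 = (1, 0, 0)ᵀ.

Sanity check: (A − (-3)·I) v_1 = (0, 0, 0)ᵀ = 0. ✓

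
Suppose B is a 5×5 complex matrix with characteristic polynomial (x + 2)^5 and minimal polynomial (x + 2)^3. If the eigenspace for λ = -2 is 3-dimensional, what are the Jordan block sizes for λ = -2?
Block sizes for λ = -2: [3, 1, 1]

Step 1 — from the characteristic polynomial, algebraic multiplicity of λ = -2 is 5. From dim ker(B − (-2)·I) = 3, there are exactly 3 Jordan blocks for λ = -2.
Step 2 — from the minimal polynomial, the factor (x + 2)^3 tells us the largest block for λ = -2 has size 3.
Step 3 — with total size 5, 3 blocks, and largest block 3, the block sizes (in nonincreasing order) are [3, 1, 1].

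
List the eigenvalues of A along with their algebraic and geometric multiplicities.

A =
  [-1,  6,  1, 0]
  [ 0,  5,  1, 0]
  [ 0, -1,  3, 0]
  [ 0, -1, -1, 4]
λ = -1: alg = 1, geom = 1; λ = 4: alg = 3, geom = 2

Step 1 — factor the characteristic polynomial to read off the algebraic multiplicities:
  χ_A(x) = (x - 4)^3*(x + 1)

Step 2 — compute geometric multiplicities via the rank-nullity identity g(λ) = n − rank(A − λI):
  rank(A − (-1)·I) = 3, so dim ker(A − (-1)·I) = n − 3 = 1
  rank(A − (4)·I) = 2, so dim ker(A − (4)·I) = n − 2 = 2

Summary:
  λ = -1: algebraic multiplicity = 1, geometric multiplicity = 1
  λ = 4: algebraic multiplicity = 3, geometric multiplicity = 2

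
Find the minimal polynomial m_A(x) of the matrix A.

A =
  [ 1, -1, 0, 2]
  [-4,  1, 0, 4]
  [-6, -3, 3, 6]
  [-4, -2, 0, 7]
x^2 - 6*x + 9

The characteristic polynomial is χ_A(x) = (x - 3)^4, so the eigenvalues are known. The minimal polynomial is
  m_A(x) = Π_λ (x − λ)^{k_λ}
where k_λ is the size of the *largest* Jordan block for λ (equivalently, the smallest k with (A − λI)^k v = 0 for every generalised eigenvector v of λ).

  λ = 3: largest Jordan block has size 2, contributing (x − 3)^2

So m_A(x) = (x - 3)^2 = x^2 - 6*x + 9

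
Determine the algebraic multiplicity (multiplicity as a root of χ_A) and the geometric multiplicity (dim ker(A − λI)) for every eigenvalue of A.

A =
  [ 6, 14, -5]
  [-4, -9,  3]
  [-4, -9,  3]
λ = 0: alg = 3, geom = 1

Step 1 — factor the characteristic polynomial to read off the algebraic multiplicities:
  χ_A(x) = x^3

Step 2 — compute geometric multiplicities via the rank-nullity identity g(λ) = n − rank(A − λI):
  rank(A − (0)·I) = 2, so dim ker(A − (0)·I) = n − 2 = 1

Summary:
  λ = 0: algebraic multiplicity = 3, geometric multiplicity = 1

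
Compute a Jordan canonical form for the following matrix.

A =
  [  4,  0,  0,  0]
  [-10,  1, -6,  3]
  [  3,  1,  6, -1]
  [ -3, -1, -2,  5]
J_3(4) ⊕ J_1(4)

The characteristic polynomial is
  det(x·I − A) = x^4 - 16*x^3 + 96*x^2 - 256*x + 256 = (x - 4)^4

Eigenvalues and multiplicities (the geometric multiplicity of λ is n − rank(A − λI), which equals the number of Jordan blocks for λ):
  λ = 4: algebraic multiplicity = 4, geometric multiplicity = 2

Determining the block sizes for each eigenvalue:
  λ = 4: with am = 4 and gm = 2, the partition is not yet determined (e.g. several partitions of 4 into 2 parts exist). Let N = A − (4)·I. Computing rank(N^1) = 2, rank(N^2) = 1, rank(N^3) = 0; the number of blocks of size ≥ j is rank(N^{j−1}) − rank(N^j), giving [2, 1, 1]. So we have 1 block(s) of size 3, 1 block(s) of size 1 → block sizes [3, 1]

Assembling the blocks gives a Jordan form
J =
  [4, 1, 0, 0]
  [0, 4, 1, 0]
  [0, 0, 4, 0]
  [0, 0, 0, 4]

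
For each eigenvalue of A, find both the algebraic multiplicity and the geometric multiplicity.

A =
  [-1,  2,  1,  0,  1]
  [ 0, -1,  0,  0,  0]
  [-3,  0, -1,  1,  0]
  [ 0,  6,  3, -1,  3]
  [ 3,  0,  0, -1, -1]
λ = -1: alg = 5, geom = 3

Step 1 — factor the characteristic polynomial to read off the algebraic multiplicities:
  χ_A(x) = (x + 1)^5

Step 2 — compute geometric multiplicities via the rank-nullity identity g(λ) = n − rank(A − λI):
  rank(A − (-1)·I) = 2, so dim ker(A − (-1)·I) = n − 2 = 3

Summary:
  λ = -1: algebraic multiplicity = 5, geometric multiplicity = 3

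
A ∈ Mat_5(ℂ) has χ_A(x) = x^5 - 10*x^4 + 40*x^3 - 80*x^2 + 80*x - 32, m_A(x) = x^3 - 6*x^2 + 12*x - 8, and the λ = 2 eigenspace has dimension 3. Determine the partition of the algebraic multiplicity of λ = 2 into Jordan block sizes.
Block sizes for λ = 2: [3, 1, 1]

Step 1 — from the characteristic polynomial, algebraic multiplicity of λ = 2 is 5. From dim ker(A − (2)·I) = 3, there are exactly 3 Jordan blocks for λ = 2.
Step 2 — from the minimal polynomial, the factor (x − 2)^3 tells us the largest block for λ = 2 has size 3.
Step 3 — with total size 5, 3 blocks, and largest block 3, the block sizes (in nonincreasing order) are [3, 1, 1].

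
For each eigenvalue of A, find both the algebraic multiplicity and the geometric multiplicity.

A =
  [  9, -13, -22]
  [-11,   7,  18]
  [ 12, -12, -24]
λ = -4: alg = 2, geom = 1; λ = 0: alg = 1, geom = 1

Step 1 — factor the characteristic polynomial to read off the algebraic multiplicities:
  χ_A(x) = x*(x + 4)^2

Step 2 — compute geometric multiplicities via the rank-nullity identity g(λ) = n − rank(A − λI):
  rank(A − (-4)·I) = 2, so dim ker(A − (-4)·I) = n − 2 = 1
  rank(A − (0)·I) = 2, so dim ker(A − (0)·I) = n − 2 = 1

Summary:
  λ = -4: algebraic multiplicity = 2, geometric multiplicity = 1
  λ = 0: algebraic multiplicity = 1, geometric multiplicity = 1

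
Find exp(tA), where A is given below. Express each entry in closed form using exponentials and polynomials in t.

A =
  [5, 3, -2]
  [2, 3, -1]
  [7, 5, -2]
e^{tA} =
  [t^2*exp(2*t)/2 + 3*t*exp(2*t) + exp(2*t), t^2*exp(2*t) + 3*t*exp(2*t), -t^2*exp(2*t)/2 - 2*t*exp(2*t)]
  [t^2*exp(2*t)/2 + 2*t*exp(2*t), t^2*exp(2*t) + t*exp(2*t) + exp(2*t), -t^2*exp(2*t)/2 - t*exp(2*t)]
  [3*t^2*exp(2*t)/2 + 7*t*exp(2*t), 3*t^2*exp(2*t) + 5*t*exp(2*t), -3*t^2*exp(2*t)/2 - 4*t*exp(2*t) + exp(2*t)]

Strategy: write A = P · J · P⁻¹ where J is a Jordan canonical form, so e^{tA} = P · e^{tJ} · P⁻¹, and e^{tJ} can be computed block-by-block.

A has Jordan form
J =
  [2, 1, 0]
  [0, 2, 1]
  [0, 0, 2]
(up to reordering of blocks).

Per-block formulas:
  For a 3×3 Jordan block J_3(2): exp(t · J_3(2)) = e^(2t)·(I + t·N + (t^2/2)·N^2), where N is the 3×3 nilpotent shift.

After assembling e^{tJ} and conjugating by P, we get:

e^{tA} =
  [t^2*exp(2*t)/2 + 3*t*exp(2*t) + exp(2*t), t^2*exp(2*t) + 3*t*exp(2*t), -t^2*exp(2*t)/2 - 2*t*exp(2*t)]
  [t^2*exp(2*t)/2 + 2*t*exp(2*t), t^2*exp(2*t) + t*exp(2*t) + exp(2*t), -t^2*exp(2*t)/2 - t*exp(2*t)]
  [3*t^2*exp(2*t)/2 + 7*t*exp(2*t), 3*t^2*exp(2*t) + 5*t*exp(2*t), -3*t^2*exp(2*t)/2 - 4*t*exp(2*t) + exp(2*t)]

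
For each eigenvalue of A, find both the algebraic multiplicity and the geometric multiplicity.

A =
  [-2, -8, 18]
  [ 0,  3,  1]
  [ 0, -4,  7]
λ = -2: alg = 1, geom = 1; λ = 5: alg = 2, geom = 1

Step 1 — factor the characteristic polynomial to read off the algebraic multiplicities:
  χ_A(x) = (x - 5)^2*(x + 2)

Step 2 — compute geometric multiplicities via the rank-nullity identity g(λ) = n − rank(A − λI):
  rank(A − (-2)·I) = 2, so dim ker(A − (-2)·I) = n − 2 = 1
  rank(A − (5)·I) = 2, so dim ker(A − (5)·I) = n − 2 = 1

Summary:
  λ = -2: algebraic multiplicity = 1, geometric multiplicity = 1
  λ = 5: algebraic multiplicity = 2, geometric multiplicity = 1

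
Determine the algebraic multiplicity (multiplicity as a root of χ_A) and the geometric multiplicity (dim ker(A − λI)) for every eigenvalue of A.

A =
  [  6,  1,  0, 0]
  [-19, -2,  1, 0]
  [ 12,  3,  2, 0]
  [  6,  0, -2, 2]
λ = 2: alg = 4, geom = 2

Step 1 — factor the characteristic polynomial to read off the algebraic multiplicities:
  χ_A(x) = (x - 2)^4

Step 2 — compute geometric multiplicities via the rank-nullity identity g(λ) = n − rank(A − λI):
  rank(A − (2)·I) = 2, so dim ker(A − (2)·I) = n − 2 = 2

Summary:
  λ = 2: algebraic multiplicity = 4, geometric multiplicity = 2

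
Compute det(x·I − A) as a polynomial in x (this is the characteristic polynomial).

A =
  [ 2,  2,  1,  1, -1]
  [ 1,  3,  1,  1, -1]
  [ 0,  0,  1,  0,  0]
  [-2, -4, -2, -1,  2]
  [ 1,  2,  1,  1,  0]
x^5 - 5*x^4 + 10*x^3 - 10*x^2 + 5*x - 1

Expanding det(x·I − A) (e.g. by cofactor expansion or by noting that A is similar to its Jordan form J, which has the same characteristic polynomial as A) gives
  χ_A(x) = x^5 - 5*x^4 + 10*x^3 - 10*x^2 + 5*x - 1
which factors as (x - 1)^5. The eigenvalues (with algebraic multiplicities) are λ = 1 with multiplicity 5.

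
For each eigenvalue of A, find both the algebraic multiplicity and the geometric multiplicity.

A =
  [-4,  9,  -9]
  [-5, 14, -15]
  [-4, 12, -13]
λ = -1: alg = 3, geom = 2

Step 1 — factor the characteristic polynomial to read off the algebraic multiplicities:
  χ_A(x) = (x + 1)^3

Step 2 — compute geometric multiplicities via the rank-nullity identity g(λ) = n − rank(A − λI):
  rank(A − (-1)·I) = 1, so dim ker(A − (-1)·I) = n − 1 = 2

Summary:
  λ = -1: algebraic multiplicity = 3, geometric multiplicity = 2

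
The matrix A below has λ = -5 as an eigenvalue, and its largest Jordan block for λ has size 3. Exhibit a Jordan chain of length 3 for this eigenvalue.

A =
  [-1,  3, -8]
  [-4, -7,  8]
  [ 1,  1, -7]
A Jordan chain for λ = -5 of length 3:
v_1 = (-4, 0, -2)ᵀ
v_2 = (4, -4, 1)ᵀ
v_3 = (1, 0, 0)ᵀ

Let N = A − (-5)·I. We want v_3 with N^3 v_3 = 0 but N^2 v_3 ≠ 0; then v_{j-1} := N · v_j for j = 3, …, 2.

Pick v_3 = (1, 0, 0)ᵀ.
Then v_2 = N · v_3 = (4, -4, 1)ᵀ.
Then v_1 = N · v_2 = (-4, 0, -2)ᵀ.

Sanity check: (A − (-5)·I) v_1 = (0, 0, 0)ᵀ = 0. ✓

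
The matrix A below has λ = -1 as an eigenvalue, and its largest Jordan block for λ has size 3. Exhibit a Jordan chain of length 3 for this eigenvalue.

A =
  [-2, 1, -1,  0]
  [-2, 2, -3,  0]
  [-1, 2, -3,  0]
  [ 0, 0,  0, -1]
A Jordan chain for λ = -1 of length 3:
v_1 = (0, -1, -1, 0)ᵀ
v_2 = (-1, -2, -1, 0)ᵀ
v_3 = (1, 0, 0, 0)ᵀ

Let N = A − (-1)·I. We want v_3 with N^3 v_3 = 0 but N^2 v_3 ≠ 0; then v_{j-1} := N · v_j for j = 3, …, 2.

Pick v_3 = (1, 0, 0, 0)ᵀ.
Then v_2 = N · v_3 = (-1, -2, -1, 0)ᵀ.
Then v_1 = N · v_2 = (0, -1, -1, 0)ᵀ.

Sanity check: (A − (-1)·I) v_1 = (0, 0, 0, 0)ᵀ = 0. ✓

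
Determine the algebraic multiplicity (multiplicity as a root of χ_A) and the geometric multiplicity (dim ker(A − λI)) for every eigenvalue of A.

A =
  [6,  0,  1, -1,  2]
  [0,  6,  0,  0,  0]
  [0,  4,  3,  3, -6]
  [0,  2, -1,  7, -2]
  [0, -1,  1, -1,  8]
λ = 6: alg = 5, geom = 3

Step 1 — factor the characteristic polynomial to read off the algebraic multiplicities:
  χ_A(x) = (x - 6)^5

Step 2 — compute geometric multiplicities via the rank-nullity identity g(λ) = n − rank(A − λI):
  rank(A − (6)·I) = 2, so dim ker(A − (6)·I) = n − 2 = 3

Summary:
  λ = 6: algebraic multiplicity = 5, geometric multiplicity = 3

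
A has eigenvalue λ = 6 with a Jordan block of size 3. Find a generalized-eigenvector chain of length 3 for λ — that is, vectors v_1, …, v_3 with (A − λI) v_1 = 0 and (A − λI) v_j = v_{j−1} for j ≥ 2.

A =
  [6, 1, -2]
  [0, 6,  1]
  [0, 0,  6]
A Jordan chain for λ = 6 of length 3:
v_1 = (1, 0, 0)ᵀ
v_2 = (-2, 1, 0)ᵀ
v_3 = (0, 0, 1)ᵀ

Let N = A − (6)·I. We want v_3 with N^3 v_3 = 0 but N^2 v_3 ≠ 0; then v_{j-1} := N · v_j for j = 3, …, 2.

Pick v_3 = (0, 0, 1)ᵀ.
Then v_2 = N · v_3 = (-2, 1, 0)ᵀ.
Then v_1 = N · v_2 = (1, 0, 0)ᵀ.

Sanity check: (A − (6)·I) v_1 = (0, 0, 0)ᵀ = 0. ✓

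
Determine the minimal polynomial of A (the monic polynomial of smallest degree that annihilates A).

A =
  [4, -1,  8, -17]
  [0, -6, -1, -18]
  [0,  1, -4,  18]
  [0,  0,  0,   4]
x^4 + 2*x^3 - 39*x^2 - 40*x + 400

The characteristic polynomial is χ_A(x) = (x - 4)^2*(x + 5)^2, so the eigenvalues are known. The minimal polynomial is
  m_A(x) = Π_λ (x − λ)^{k_λ}
where k_λ is the size of the *largest* Jordan block for λ (equivalently, the smallest k with (A − λI)^k v = 0 for every generalised eigenvector v of λ).

  λ = -5: largest Jordan block has size 2, contributing (x + 5)^2
  λ = 4: largest Jordan block has size 2, contributing (x − 4)^2

So m_A(x) = (x - 4)^2*(x + 5)^2 = x^4 + 2*x^3 - 39*x^2 - 40*x + 400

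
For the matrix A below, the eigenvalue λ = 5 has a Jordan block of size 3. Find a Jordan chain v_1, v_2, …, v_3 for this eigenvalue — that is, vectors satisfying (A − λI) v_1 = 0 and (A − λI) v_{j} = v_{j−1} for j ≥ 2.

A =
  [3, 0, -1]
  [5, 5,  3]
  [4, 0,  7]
A Jordan chain for λ = 5 of length 3:
v_1 = (0, 2, 0)ᵀ
v_2 = (-2, 5, 4)ᵀ
v_3 = (1, 0, 0)ᵀ

Let N = A − (5)·I. We want v_3 with N^3 v_3 = 0 but N^2 v_3 ≠ 0; then v_{j-1} := N · v_j for j = 3, …, 2.

Pick v_3 = (1, 0, 0)ᵀ.
Then v_2 = N · v_3 = (-2, 5, 4)ᵀ.
Then v_1 = N · v_2 = (0, 2, 0)ᵀ.

Sanity check: (A − (5)·I) v_1 = (0, 0, 0)ᵀ = 0. ✓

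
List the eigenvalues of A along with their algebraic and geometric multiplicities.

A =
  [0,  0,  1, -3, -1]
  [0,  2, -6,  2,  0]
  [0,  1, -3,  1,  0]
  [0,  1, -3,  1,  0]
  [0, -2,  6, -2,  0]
λ = 0: alg = 5, geom = 3

Step 1 — factor the characteristic polynomial to read off the algebraic multiplicities:
  χ_A(x) = x^5

Step 2 — compute geometric multiplicities via the rank-nullity identity g(λ) = n − rank(A − λI):
  rank(A − (0)·I) = 2, so dim ker(A − (0)·I) = n − 2 = 3

Summary:
  λ = 0: algebraic multiplicity = 5, geometric multiplicity = 3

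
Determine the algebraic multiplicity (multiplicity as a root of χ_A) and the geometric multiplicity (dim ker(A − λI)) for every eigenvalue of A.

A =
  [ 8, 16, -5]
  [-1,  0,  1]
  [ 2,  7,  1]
λ = 3: alg = 3, geom = 1

Step 1 — factor the characteristic polynomial to read off the algebraic multiplicities:
  χ_A(x) = (x - 3)^3

Step 2 — compute geometric multiplicities via the rank-nullity identity g(λ) = n − rank(A − λI):
  rank(A − (3)·I) = 2, so dim ker(A − (3)·I) = n − 2 = 1

Summary:
  λ = 3: algebraic multiplicity = 3, geometric multiplicity = 1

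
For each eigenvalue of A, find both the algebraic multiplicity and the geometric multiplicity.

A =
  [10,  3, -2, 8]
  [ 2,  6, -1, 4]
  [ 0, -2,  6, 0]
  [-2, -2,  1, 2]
λ = 6: alg = 4, geom = 2

Step 1 — factor the characteristic polynomial to read off the algebraic multiplicities:
  χ_A(x) = (x - 6)^4

Step 2 — compute geometric multiplicities via the rank-nullity identity g(λ) = n − rank(A − λI):
  rank(A − (6)·I) = 2, so dim ker(A − (6)·I) = n − 2 = 2

Summary:
  λ = 6: algebraic multiplicity = 4, geometric multiplicity = 2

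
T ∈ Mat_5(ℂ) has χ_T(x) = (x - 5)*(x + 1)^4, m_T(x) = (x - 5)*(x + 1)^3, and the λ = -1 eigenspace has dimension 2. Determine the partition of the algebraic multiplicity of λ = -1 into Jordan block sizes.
Block sizes for λ = -1: [3, 1]

Step 1 — from the characteristic polynomial, algebraic multiplicity of λ = -1 is 4. From dim ker(T − (-1)·I) = 2, there are exactly 2 Jordan blocks for λ = -1.
Step 2 — from the minimal polynomial, the factor (x + 1)^3 tells us the largest block for λ = -1 has size 3.
Step 3 — with total size 4, 2 blocks, and largest block 3, the block sizes (in nonincreasing order) are [3, 1].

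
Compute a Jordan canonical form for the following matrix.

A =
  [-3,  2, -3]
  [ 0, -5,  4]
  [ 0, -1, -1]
J_3(-3)

The characteristic polynomial is
  det(x·I − A) = x^3 + 9*x^2 + 27*x + 27 = (x + 3)^3

Eigenvalues and multiplicities (the geometric multiplicity of λ is n − rank(A − λI), which equals the number of Jordan blocks for λ):
  λ = -3: algebraic multiplicity = 3, geometric multiplicity = 1

Determining the block sizes for each eigenvalue:
  λ = -3: one block (gm = 1), so the single block has size am = 3 → block sizes [3]

Assembling the blocks gives a Jordan form
J =
  [-3,  1,  0]
  [ 0, -3,  1]
  [ 0,  0, -3]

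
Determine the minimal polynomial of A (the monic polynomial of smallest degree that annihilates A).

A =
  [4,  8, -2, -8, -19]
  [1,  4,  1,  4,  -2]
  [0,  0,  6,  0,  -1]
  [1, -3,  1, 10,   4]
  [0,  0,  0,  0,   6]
x^3 - 18*x^2 + 108*x - 216

The characteristic polynomial is χ_A(x) = (x - 6)^5, so the eigenvalues are known. The minimal polynomial is
  m_A(x) = Π_λ (x − λ)^{k_λ}
where k_λ is the size of the *largest* Jordan block for λ (equivalently, the smallest k with (A − λI)^k v = 0 for every generalised eigenvector v of λ).

  λ = 6: largest Jordan block has size 3, contributing (x − 6)^3

So m_A(x) = (x - 6)^3 = x^3 - 18*x^2 + 108*x - 216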